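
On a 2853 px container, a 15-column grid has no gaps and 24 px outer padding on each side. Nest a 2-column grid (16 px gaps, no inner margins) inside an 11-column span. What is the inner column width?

1020.5 px

Inside the margins: 2853 − 48 = 2805 px.
With no gaps, each column is 2805/15 = 187 px.
With no gaps, 11 columns span 11·187 = 2057 px.
2d + 1·16 = 2057 → 2d = 2041 → d = 1020.5 px.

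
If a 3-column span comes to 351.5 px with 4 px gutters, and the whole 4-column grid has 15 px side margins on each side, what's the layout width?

351.5 − 2·4 = 343.5; ÷3 gives c = 114.5 px.
Adding margins, columns and gutters: 30 + 458 + 12 = 500 px.

500 px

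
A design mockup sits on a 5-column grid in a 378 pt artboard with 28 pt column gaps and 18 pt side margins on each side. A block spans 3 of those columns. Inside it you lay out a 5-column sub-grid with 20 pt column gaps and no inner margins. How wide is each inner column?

22.8 pt

Take off 36 pt of margins, leaving 342 pt.
Subtracting 4 column gaps of 28 leaves 230 for 5 columns, so c = 46 pt.
Span of 3: 3·46 + 2·28 = 138 + 56 = 194 pt.
Subtracting 4 column gaps of 20 leaves 114 for 5 columns, so d = 22.8 pt.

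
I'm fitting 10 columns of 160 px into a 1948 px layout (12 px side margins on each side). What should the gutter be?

Inside the margins: 1948 − 24 = 1924 px.
10 columns take 10·160 = 1600 px; remaining 324 splits into 9 gutters.
g = 324 / 9 = 36 px.

36 px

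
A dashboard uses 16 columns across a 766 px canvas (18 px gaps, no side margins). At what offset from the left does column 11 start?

Subtracting 15 gaps of 18 leaves 496 for 16 columns, so c = 31 px.
Before column 11: 10 columns + 10 gaps.
Offset = 10·(31 + 18) = 10·49 = 490 px.

490 px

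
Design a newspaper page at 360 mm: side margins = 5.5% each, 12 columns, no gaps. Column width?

26.7 mm

Margins: 5.5% × 360 = 19.8 mm each, so content = 360 − 39.6 = 320.4 mm.
12c = 320.4 → c = 26.7 mm.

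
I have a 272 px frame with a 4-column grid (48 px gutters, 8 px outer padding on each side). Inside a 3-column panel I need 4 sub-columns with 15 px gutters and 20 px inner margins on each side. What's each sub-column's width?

Take off 16 px of margins, leaving 256 px.
4c + 3·48 = 256 → 4c = 112 → c = 28 px.
Span of 3: 3·28 + 2·48 = 84 + 96 = 180 px.
Inner content = 180 − 2·20 = 140 px.
Subtracting 3 gutters of 15 leaves 95 for 4 columns, so d = 23.75 px.

23.75 px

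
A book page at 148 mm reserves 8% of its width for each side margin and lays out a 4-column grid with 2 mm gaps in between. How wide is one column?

Each margin = 8% of 148 = 11.84 mm; content = 148 − 2·11.84 = 124.32 mm.
124.32 − 3·2 = 118.32; ÷4 gives c = 29.58 mm.

29.58 mm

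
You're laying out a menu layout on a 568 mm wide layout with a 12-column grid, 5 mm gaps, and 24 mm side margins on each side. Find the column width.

38.75 mm

Content width = 568 − 2·24 = 520 mm.
12c + 11·5 = 520 → 12c = 465 → c = 38.75 mm.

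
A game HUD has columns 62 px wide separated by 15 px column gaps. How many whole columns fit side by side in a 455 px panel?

6 columns

6 columns: 6·62 + 5·15 = 447 px ≤ 455.
7 columns: 524 px > 455. So 6.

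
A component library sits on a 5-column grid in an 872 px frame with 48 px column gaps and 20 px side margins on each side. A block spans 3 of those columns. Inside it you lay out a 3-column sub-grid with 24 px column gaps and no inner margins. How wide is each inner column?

Inside the margins: 872 − 40 = 832 px.
5c + 4·48 = 832 → 5c = 640 → c = 128 px.
3 columns plus 2 column gaps: 384 + 96 = 480 px.
3d + 2·24 = 480 → 3d = 432 → d = 144 px.

144 px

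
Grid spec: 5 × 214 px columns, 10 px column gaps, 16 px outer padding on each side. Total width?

Total width: 2·16 + 5·214 + 4·10 = 1142 px.

1142 px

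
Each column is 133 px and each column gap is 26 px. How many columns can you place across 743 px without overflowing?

4 columns

4 columns: 4·133 + 3·26 = 610 px ≤ 743.
5 columns: 769 px > 743. So 4.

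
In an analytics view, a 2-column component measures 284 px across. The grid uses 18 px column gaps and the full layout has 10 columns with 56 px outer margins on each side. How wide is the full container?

284 − 1·18 = 266; ÷2 gives c = 133 px.
Total width: 2·56 + 10·133 + 9·18 = 1604 px.

1604 px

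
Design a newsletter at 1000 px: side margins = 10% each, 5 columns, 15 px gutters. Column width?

148 px

Each margin = 10% of 1000 = 100 px; content = 1000 − 2·100 = 800 px.
5c + 4·15 = 800 → 5c = 740 → c = 148 px.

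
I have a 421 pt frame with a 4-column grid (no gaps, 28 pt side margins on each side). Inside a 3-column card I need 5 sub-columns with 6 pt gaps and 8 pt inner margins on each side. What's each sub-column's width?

46.75 pt

Inside the margins: 421 − 56 = 365 pt.
4c = 365 → c = 91.25 pt.
3-column span = 3·91.25 = 273.75 pt.
Inner content = 273.75 − 2·8 = 257.75 pt.
5d + 4·6 = 257.75 → 5d = 233.75 → d = 46.75 pt.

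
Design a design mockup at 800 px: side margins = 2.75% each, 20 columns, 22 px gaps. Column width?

16.9 px

Each margin = 2.75% of 800 = 22 px; content = 800 − 2·22 = 756 px.
20c + 19·22 = 756 → 20c = 338 → c = 16.9 px.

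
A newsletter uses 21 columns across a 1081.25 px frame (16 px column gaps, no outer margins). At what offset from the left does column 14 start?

679.25 px

21c + 20·16 = 1081.25 → 21c = 761.25 → c = 36.25 px.
No margin, so column 14 starts at 13·(column + gutter) = 13·52.25 = 679.25 px.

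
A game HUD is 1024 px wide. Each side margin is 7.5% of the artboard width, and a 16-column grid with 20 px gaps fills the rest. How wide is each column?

Each margin = 7.5% of 1024 = 76.8 px; content = 1024 − 2·76.8 = 870.4 px.
16 columns + 15 gaps: 16c + 15·20 = 870.4.
16c = 870.4 − 300 = 570.4, so c = 35.65 px.

35.65 px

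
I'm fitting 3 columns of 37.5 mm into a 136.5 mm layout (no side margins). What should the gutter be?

Columns use 112.5 mm, leaving 24 mm across 2 gutters = 12 mm each.

12 mm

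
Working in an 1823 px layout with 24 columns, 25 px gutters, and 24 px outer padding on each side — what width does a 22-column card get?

Subtract both margins: 1823 − 2·24 = 1775 px.
1775 − 23·25 = 1200; ÷24 gives c = 50 px.
22-column span = 22·50 + 21·25 = 1625 px.

1625 px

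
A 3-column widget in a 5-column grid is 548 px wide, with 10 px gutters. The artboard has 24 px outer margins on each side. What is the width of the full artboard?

968 px

3c + 2·10 = 548 → 3c = 528 → c = 176 px.
Adding margins, columns and gutters: 48 + 880 + 40 = 968 px.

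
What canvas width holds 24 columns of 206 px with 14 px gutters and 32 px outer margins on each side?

5330 px

Canvas = 2·32 + 24·206 + 23·14 = 64 + 4944 + 322 = 5330 px.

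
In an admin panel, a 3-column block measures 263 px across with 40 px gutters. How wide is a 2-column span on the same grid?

263 − 2·40 = 183; ÷3 gives c = 61 px.
2-column span = 2·61 + 1·40 = 162 px.

162 px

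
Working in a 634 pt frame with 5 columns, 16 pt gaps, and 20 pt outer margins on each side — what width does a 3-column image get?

Take off 40 pt of margins, leaving 594 pt.
594 − 4·16 = 530; ÷5 gives c = 106 pt.
3-column span = 3·106 + 2·16 = 350 pt.

350 pt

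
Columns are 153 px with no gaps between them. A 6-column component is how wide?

918 px

6-column span = 6·153 = 918 px.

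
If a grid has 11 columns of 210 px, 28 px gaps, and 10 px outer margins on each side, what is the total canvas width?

2610 px

Canvas = 2·10 + 11·210 + 10·28 = 20 + 2310 + 280 = 2610 px.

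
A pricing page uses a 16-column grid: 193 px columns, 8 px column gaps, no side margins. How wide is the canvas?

Total width: 16·193 + 15·8 = 3208 px.

3208 px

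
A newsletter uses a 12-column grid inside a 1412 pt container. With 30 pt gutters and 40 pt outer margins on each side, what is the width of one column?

Content width = 1412 − 2·40 = 1332 pt.
12 columns + 11 gutters: 12c + 11·30 = 1332.
12c = 1332 − 330 = 1002, so c = 83.5 pt.

83.5 pt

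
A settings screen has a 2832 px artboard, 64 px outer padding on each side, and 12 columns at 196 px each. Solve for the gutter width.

Inside the margins: 2832 − 128 = 2704 px.
12·196 + 11g = 2704 → 11g = 352 → g = 32 px.

32 px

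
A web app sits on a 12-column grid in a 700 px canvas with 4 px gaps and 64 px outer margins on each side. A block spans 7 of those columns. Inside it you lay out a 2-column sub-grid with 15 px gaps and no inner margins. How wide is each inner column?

158.5 px

Subtract both margins: 700 − 2·64 = 572 px.
12 columns + 11 gaps: 12c + 11·4 = 572.
12c = 572 − 44 = 528, so c = 44 px.
7 columns plus 6 gaps: 308 + 24 = 332 px.
Subtracting 1 gap of 15 leaves 317 for 2 columns, so d = 158.5 px.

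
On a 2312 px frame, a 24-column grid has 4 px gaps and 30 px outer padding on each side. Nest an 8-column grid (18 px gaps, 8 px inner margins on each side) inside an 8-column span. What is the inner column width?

75.75 px

Take off 60 px of margins, leaving 2252 px.
Subtracting 23 gaps of 4 leaves 2160 for 24 columns, so c = 90 px.
Span of 8: 8·90 + 7·4 = 720 + 28 = 748 px.
Inner content = 748 − 2·8 = 732 px.
732 − 7·18 = 606; ÷8 gives d = 75.75 px.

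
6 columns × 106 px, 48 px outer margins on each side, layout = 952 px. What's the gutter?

44 px

Inside the margins: 952 − 96 = 856 px.
6·106 + 5g = 856 → 5g = 220 → g = 44 px.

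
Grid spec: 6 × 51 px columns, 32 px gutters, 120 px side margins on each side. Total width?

706 px

Total width: 2·120 + 6·51 + 5·32 = 706 px.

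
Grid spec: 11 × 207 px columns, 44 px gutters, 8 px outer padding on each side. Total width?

2733 px

Total width: 2·8 + 11·207 + 10·44 = 2733 px.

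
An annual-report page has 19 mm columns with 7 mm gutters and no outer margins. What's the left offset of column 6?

Before column 6: 5 columns + 5 gutters.
Offset = 5·(19 + 7) = 5·26 = 130 mm.

130 mm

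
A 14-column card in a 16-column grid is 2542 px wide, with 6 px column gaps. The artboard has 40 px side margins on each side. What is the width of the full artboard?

14c + 13·6 = 2542 → 14c = 2464 → c = 176 px.
Adding margins, columns and gutters: 80 + 2816 + 90 = 2986 px.

2986 px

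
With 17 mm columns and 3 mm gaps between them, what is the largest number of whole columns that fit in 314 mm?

15 columns

15 columns: 15·17 + 14·3 = 297 mm ≤ 314.
16 columns: 317 mm > 314. So 15.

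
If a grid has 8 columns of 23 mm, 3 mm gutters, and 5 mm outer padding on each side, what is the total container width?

215 mm

Adding margins, columns and gutters: 10 + 184 + 21 = 215 mm.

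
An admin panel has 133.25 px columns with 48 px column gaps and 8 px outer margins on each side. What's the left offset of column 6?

Each column+gutter stride is 181.25 px; 5 of them past the 8 px margin is 8 + 906.25 = 914.25 px.

914.25 px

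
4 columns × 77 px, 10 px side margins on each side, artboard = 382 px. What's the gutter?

Take off 20 px of margins, leaving 362 px.
Columns use 308 px, leaving 54 px across 3 gutters = 18 px each.

18 px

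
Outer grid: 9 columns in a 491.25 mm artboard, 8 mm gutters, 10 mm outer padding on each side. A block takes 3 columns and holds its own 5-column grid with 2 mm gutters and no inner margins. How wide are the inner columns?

28.75 mm

Inside the margins: 491.25 − 20 = 471.25 mm.
Subtracting 8 gutters of 8 leaves 407.25 for 9 columns, so c = 45.25 mm.
Span of 3: 3·45.25 + 2·8 = 135.75 + 16 = 151.75 mm.
151.75 − 4·2 = 143.75; ÷5 gives d = 28.75 mm.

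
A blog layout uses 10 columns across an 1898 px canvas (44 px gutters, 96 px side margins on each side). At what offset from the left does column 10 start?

Subtract both margins: 1898 − 2·96 = 1706 px.
Subtracting 9 gutters of 44 leaves 1310 for 10 columns, so c = 131 px.
Before column 10: the margin + 9 columns + 9 gutters.
Offset = 96 + 9·(131 + 44) = 96 + 1575 = 1671 px.

1671 px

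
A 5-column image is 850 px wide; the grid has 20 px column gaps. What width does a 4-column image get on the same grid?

676 px

850 − 4·20 = 770; ÷5 gives c = 154 px.
Span of 4: 4·154 + 3·20 = 616 + 60 = 676 px.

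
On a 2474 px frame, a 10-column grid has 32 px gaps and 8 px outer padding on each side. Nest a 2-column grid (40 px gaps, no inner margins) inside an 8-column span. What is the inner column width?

960 px

Subtract both margins: 2474 − 2·8 = 2458 px.
2458 − 9·32 = 2170; ÷10 gives c = 217 px.
8-column span = 8·217 + 7·32 = 1960 px.
2d + 1·40 = 1960 → 2d = 1920 → d = 960 px.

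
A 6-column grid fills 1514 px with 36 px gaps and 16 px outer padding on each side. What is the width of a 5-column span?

Inside the margins: 1514 − 32 = 1482 px.
6 columns + 5 gaps: 6c + 5·36 = 1482.
6c = 1482 − 180 = 1302, so c = 217 px.
5 columns plus 4 gaps: 1085 + 144 = 1229 px.

1229 px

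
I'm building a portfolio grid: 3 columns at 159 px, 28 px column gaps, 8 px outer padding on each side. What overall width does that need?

Adding margins, columns and gutters: 16 + 477 + 56 = 549 px.

549 px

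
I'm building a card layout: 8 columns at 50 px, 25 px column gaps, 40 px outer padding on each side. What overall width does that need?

655 px

Adding margins, columns and gutters: 80 + 400 + 175 = 655 px.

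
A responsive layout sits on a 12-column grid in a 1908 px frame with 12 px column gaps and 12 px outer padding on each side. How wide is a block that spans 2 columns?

304 px

Content width = 1908 − 2·12 = 1884 px.
12 columns + 11 column gaps: 12c + 11·12 = 1884.
12c = 1884 − 132 = 1752, so c = 146 px.
Span of 2: 2·146 + 1·12 = 292 + 12 = 304 px.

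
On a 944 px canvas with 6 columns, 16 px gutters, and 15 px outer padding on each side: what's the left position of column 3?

325 px

Take off 30 px of margins, leaving 914 px.
Subtracting 5 gutters of 16 leaves 834 for 6 columns, so c = 139 px.
Column 3 starts at margin + 2·(column + gutter) = 15 + 2·155 = 325 px.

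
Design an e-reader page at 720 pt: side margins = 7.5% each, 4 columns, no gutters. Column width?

153 pt

Margins: 7.5% × 720 = 54 pt each, so content = 720 − 108 = 612 pt.
With no gutters, each column is 612/4 = 153 pt.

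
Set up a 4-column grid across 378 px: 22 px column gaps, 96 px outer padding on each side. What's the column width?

Content width = 378 − 2·96 = 186 px.
4 columns + 3 column gaps: 4c + 3·22 = 186.
4c = 186 − 66 = 120, so c = 30 px.

30 px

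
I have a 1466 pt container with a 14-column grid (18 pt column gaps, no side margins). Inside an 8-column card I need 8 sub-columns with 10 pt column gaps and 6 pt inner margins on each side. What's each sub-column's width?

Subtracting 13 column gaps of 18 leaves 1232 for 14 columns, so c = 88 pt.
8-column span = 8·88 + 7·18 = 830 pt.
Inner content = 830 − 2·6 = 818 pt.
818 − 7·10 = 748; ÷8 gives d = 93.5 pt.

93.5 pt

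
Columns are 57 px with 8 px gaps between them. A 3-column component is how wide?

3 columns plus 2 gaps: 171 + 16 = 187 px.

187 px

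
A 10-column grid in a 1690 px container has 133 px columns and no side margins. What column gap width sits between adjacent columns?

Columns use 1330 px, leaving 360 px across 9 column gaps = 40 px each.

40 px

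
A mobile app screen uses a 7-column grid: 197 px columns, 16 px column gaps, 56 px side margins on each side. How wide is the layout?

Adding margins, columns and gutters: 112 + 1379 + 96 = 1587 px.

1587 px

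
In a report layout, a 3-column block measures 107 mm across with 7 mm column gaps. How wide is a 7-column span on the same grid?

3 columns + 2 column gaps: 3c + 2·7 = 107.
3c = 107 − 14 = 93, so c = 31 mm.
Span of 7: 7·31 + 6·7 = 217 + 42 = 259 mm.

259 mm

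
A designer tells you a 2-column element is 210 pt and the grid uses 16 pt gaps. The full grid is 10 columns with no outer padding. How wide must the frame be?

210 − 1·16 = 194; ÷2 gives c = 97 pt.
Summing: 970 + 144 = 1114 pt.

1114 pt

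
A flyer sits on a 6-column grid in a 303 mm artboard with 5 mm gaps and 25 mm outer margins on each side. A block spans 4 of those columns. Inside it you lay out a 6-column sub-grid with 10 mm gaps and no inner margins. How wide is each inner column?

Subtract both margins: 303 − 2·25 = 253 mm.
253 − 5·5 = 228; ÷6 gives c = 38 mm.
Span of 4: 4·38 + 3·5 = 152 + 15 = 167 mm.
6d + 5·10 = 167 → 6d = 117 → d = 19.5 mm.

19.5 mm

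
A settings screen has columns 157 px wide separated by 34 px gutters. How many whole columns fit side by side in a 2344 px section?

12 columns

Each extra column adds 157 + 34 = 191 px.
(2344 + 34) / 191 = 12.45, so 12 columns fit.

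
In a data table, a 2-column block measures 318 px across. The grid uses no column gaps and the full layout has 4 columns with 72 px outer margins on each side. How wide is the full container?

780 px

318 / 2 = 159 px per column.
Total width: 2·72 + 4·159 = 780 px.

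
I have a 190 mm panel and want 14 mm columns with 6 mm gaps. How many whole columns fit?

k columns need k·14 + (k−1)·6 = k·20 − 6.
k·20 − 6 ≤ 190 → k ≤ 196 / 20 ≈ 9.80, so k = 9.

9 columns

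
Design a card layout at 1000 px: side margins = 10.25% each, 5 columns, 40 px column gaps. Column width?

Margins: 10.25% × 1000 = 102.5 px each, so content = 1000 − 205 = 795 px.
795 − 4·40 = 635; ÷5 gives c = 127 px.

127 px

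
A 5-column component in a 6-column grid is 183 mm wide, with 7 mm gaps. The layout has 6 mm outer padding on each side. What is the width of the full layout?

183 − 4·7 = 155; ÷5 gives c = 31 mm.
Layout = 2·6 + 6·31 + 5·7 = 12 + 186 + 35 = 233 mm.

233 mm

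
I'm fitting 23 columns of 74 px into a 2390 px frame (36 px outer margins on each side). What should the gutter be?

28 px

Take off 72 px of margins, leaving 2318 px.
Columns use 1702 px, leaving 616 px across 22 gutters = 28 px each.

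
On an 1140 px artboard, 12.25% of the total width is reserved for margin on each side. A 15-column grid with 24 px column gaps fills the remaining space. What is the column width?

Each margin = 12.25% of 1140 = 139.65 px; content = 1140 − 2·139.65 = 860.7 px.
860.7 − 14·24 = 524.7; ÷15 gives c = 34.98 px.

34.98 px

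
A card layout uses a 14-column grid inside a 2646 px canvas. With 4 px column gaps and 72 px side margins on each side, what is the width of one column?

175 px

Inside the margins: 2646 − 144 = 2502 px.
14 columns + 13 column gaps: 14c + 13·4 = 2502.
14c = 2502 − 52 = 2450, so c = 175 px.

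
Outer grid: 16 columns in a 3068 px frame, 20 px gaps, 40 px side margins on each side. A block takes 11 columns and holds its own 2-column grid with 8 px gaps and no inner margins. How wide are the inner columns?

Inside the margins: 3068 − 80 = 2988 px.
2988 − 15·20 = 2688; ÷16 gives c = 168 px.
Span of 11: 11·168 + 10·20 = 1848 + 200 = 2048 px.
2d + 1·8 = 2048 → 2d = 2040 → d = 1020 px.

1020 px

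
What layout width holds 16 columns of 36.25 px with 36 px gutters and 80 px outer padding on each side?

1280 px

Layout = 2·80 + 16·36.25 + 15·36 = 160 + 580 + 540 = 1280 px.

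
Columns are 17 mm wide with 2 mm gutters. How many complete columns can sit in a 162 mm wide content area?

8 columns

Each extra column adds 17 + 2 = 19 mm.
(162 + 2) / 19 = 8.63, so 8 columns fit.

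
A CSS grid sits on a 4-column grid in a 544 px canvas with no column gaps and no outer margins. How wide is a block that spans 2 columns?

544 / 4 = 136 px per column.
With no column gaps, 2 columns span 2·136 = 272 px.

272 px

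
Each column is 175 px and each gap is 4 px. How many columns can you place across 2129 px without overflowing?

11 columns: 11·175 + 10·4 = 1965 px ≤ 2129.
12 columns: 2144 px > 2129. So 11.

11 columns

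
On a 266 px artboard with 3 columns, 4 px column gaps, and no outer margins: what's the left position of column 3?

3 columns + 2 column gaps: 3c + 2·4 = 266.
3c = 266 − 8 = 258, so c = 86 px.
Each column+gutter stride is 90 px; with no margin, 2 of them is 180 px.

180 px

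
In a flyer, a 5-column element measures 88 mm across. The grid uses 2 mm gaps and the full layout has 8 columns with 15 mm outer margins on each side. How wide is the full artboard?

172 mm

5 columns + 4 gaps: 5c + 4·2 = 88.
5c = 88 − 8 = 80, so c = 16 mm.
Artboard = 2·15 + 8·16 + 7·2 = 30 + 128 + 14 = 172 mm.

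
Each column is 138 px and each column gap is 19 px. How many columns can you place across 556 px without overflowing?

k columns need k·138 + (k−1)·19 = k·157 − 19.
k·157 − 19 ≤ 556 → k ≤ 575 / 157 ≈ 3.66, so k = 3.

3 columns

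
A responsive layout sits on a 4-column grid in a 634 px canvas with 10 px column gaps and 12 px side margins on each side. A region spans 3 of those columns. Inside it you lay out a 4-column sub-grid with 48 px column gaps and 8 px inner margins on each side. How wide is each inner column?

73.75 px

Subtract both margins: 634 − 2·12 = 610 px.
4c + 3·10 = 610 → 4c = 580 → c = 145 px.
3 columns plus 2 column gaps: 435 + 20 = 455 px.
Inner content = 455 − 2·8 = 439 px.
4d + 3·48 = 439 → 4d = 295 → d = 73.75 px.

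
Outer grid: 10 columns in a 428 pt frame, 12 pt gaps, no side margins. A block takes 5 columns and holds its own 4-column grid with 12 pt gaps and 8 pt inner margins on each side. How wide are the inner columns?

39 pt

10 columns + 9 gaps: 10c + 9·12 = 428.
10c = 428 − 108 = 320, so c = 32 pt.
Span of 5: 5·32 + 4·12 = 160 + 48 = 208 pt.
Inner content = 208 − 2·8 = 192 pt.
192 − 3·12 = 156; ÷4 gives d = 39 pt.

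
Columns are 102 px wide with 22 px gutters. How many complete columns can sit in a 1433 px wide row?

11 columns

k columns need k·102 + (k−1)·22 = k·124 − 22.
k·124 − 22 ≤ 1433 → k ≤ 1455 / 124 ≈ 11.73, so k = 11.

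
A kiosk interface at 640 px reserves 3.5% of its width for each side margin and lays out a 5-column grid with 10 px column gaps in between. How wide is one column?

640 × (1 − 2·3.5%) = 640 × 93% = 595.2 px for the columns.
595.2 − 4·10 = 555.2; ÷5 gives c = 111.04 px.

111.04 px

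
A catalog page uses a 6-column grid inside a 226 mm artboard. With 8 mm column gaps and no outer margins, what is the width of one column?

31 mm

6c + 5·8 = 226 → 6c = 186 → c = 31 mm.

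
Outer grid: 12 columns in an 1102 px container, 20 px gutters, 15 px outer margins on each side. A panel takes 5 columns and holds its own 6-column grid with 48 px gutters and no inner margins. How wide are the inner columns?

Outer content = 1102 − 2·15 = 1072 px.
12c + 11·20 = 1072 → 12c = 852 → c = 71 px.
5-column span = 5·71 + 4·20 = 435 px.
435 − 5·48 = 195; ÷6 gives d = 32.5 px.

32.5 px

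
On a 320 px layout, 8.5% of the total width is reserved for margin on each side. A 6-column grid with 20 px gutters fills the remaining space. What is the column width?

Each margin = 8.5% of 320 = 27.2 px; content = 320 − 2·27.2 = 265.6 px.
265.6 − 5·20 = 165.6; ÷6 gives c = 27.6 px.

27.6 px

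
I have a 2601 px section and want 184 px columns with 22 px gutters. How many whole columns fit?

12 columns

12 columns: 12·184 + 11·22 = 2450 px ≤ 2601.
13 columns: 2656 px > 2601. So 12.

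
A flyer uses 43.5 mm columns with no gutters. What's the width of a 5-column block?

With no gutters, 5 columns span 5·43.5 = 217.5 mm.

217.5 mm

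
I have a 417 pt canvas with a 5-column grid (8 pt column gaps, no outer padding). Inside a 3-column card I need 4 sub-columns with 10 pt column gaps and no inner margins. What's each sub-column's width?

54.25 pt

Subtracting 4 column gaps of 8 leaves 385 for 5 columns, so c = 77 pt.
3-column span = 3·77 + 2·8 = 247 pt.
Subtracting 3 column gaps of 10 leaves 217 for 4 columns, so d = 54.25 pt.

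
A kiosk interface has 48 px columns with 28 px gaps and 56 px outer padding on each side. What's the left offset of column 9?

664 px

Before column 9: the margin + 8 columns + 8 gaps.
Offset = 56 + 8·(48 + 28) = 56 + 608 = 664 px.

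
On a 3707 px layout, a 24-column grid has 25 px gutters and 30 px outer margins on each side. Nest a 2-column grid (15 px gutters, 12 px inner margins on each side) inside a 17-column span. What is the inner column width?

1268.5 px

Take off 60 px of margins, leaving 3647 px.
24 columns + 23 gutters: 24c + 23·25 = 3647.
24c = 3647 − 575 = 3072, so c = 128 px.
17-column span = 17·128 + 16·25 = 2576 px.
Inner content = 2576 − 2·12 = 2552 px.
Subtracting 1 gutter of 15 leaves 2537 for 2 columns, so d = 1268.5 px.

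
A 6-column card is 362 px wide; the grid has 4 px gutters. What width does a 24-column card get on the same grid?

362 − 5·4 = 342; ÷6 gives c = 57 px.
Span of 24: 24·57 + 23·4 = 1368 + 92 = 1460 px.

1460 px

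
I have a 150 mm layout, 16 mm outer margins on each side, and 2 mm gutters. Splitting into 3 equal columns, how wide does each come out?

Content width = 150 − 2·16 = 118 mm.
3 columns + 2 gutters: 3c + 2·2 = 118.
3c = 118 − 4 = 114, so c = 38 mm.

38 mm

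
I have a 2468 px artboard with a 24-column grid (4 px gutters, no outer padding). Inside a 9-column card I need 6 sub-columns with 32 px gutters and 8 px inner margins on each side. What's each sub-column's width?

24c + 23·4 = 2468 → 24c = 2376 → c = 99 px.
9-column span = 9·99 + 8·4 = 923 px.
Inner content = 923 − 2·8 = 907 px.
907 − 5·32 = 747; ÷6 gives d = 124.5 px.

124.5 px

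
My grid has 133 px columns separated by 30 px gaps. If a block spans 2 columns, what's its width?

Span of 2: 2·133 + 1·30 = 266 + 30 = 296 px.

296 px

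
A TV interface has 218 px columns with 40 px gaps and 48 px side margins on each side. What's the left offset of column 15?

3660 px

Before column 15: the margin + 14 columns + 14 gaps.
Offset = 48 + 14·(218 + 40) = 48 + 3612 = 3660 px.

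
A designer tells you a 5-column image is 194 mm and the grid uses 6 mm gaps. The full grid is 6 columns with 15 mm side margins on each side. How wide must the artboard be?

5 columns + 4 gaps: 5c + 4·6 = 194.
5c = 194 − 24 = 170, so c = 34 mm.
Total width: 2·15 + 6·34 + 5·6 = 264 mm.

264 mm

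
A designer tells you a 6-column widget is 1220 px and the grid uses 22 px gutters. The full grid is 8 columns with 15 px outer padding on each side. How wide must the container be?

1664 px

6c + 5·22 = 1220 → 6c = 1110 → c = 185 px.
Adding margins, columns and gutters: 30 + 1480 + 154 = 1664 px.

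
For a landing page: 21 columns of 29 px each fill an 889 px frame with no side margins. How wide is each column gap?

21 columns take 21·29 = 609 px; remaining 280 splits into 20 column gaps.
g = 280 / 20 = 14 px.

14 px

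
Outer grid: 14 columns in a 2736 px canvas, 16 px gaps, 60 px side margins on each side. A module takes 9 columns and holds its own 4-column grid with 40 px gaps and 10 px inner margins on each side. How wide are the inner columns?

Subtract both margins: 2736 − 2·60 = 2616 px.
14 columns + 13 gaps: 14c + 13·16 = 2616.
14c = 2616 − 208 = 2408, so c = 172 px.
Span of 9: 9·172 + 8·16 = 1548 + 128 = 1676 px.
Inner content = 1676 − 2·10 = 1656 px.
4 columns + 3 gaps: 4d + 3·40 = 1656.
4d = 1656 − 120 = 1536, so d = 384 px.

384 px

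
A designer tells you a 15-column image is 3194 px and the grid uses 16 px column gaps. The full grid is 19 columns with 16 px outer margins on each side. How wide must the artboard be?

Subtracting 14 column gaps of 16 leaves 2970 for 15 columns, so c = 198 px.
Artboard = 2·16 + 19·198 + 18·16 = 32 + 3762 + 288 = 4082 px.

4082 px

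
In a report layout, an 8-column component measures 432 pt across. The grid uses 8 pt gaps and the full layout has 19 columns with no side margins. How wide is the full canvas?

432 − 7·8 = 376; ÷8 gives c = 47 pt.
Canvas = 19·47 + 18·8 = 893 + 144 = 1037 pt.

1037 pt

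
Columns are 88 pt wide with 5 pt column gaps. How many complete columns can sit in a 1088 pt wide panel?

Each extra column adds 88 + 5 = 93 pt.
(1088 + 5) / 93 = 11.75, so 11 columns fit.

11 columns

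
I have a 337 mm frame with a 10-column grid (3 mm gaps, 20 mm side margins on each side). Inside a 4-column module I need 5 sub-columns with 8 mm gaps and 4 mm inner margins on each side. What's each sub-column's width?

Take off 40 mm of margins, leaving 297 mm.
10c + 9·3 = 297 → 10c = 270 → c = 27 mm.
Span of 4: 4·27 + 3·3 = 108 + 9 = 117 mm.
Inner content = 117 − 2·4 = 109 mm.
5d + 4·8 = 109 → 5d = 77 → d = 15.4 mm.

15.4 mm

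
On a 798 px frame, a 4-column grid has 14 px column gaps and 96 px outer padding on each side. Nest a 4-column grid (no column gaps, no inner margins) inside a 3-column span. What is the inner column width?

112.75 px

Outer content = 798 − 2·96 = 606 px.
606 − 3·14 = 564; ÷4 gives c = 141 px.
3-column span = 3·141 + 2·14 = 451 px.
4d = 451 → d = 112.75 px.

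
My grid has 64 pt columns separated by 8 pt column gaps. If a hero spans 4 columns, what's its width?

4-column span = 4·64 + 3·8 = 280 pt.

280 pt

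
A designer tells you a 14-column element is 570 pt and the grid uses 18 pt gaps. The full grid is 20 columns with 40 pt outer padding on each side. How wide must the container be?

902 pt

14c + 13·18 = 570 → 14c = 336 → c = 24 pt.
Adding margins, columns and gutters: 80 + 480 + 342 = 902 pt.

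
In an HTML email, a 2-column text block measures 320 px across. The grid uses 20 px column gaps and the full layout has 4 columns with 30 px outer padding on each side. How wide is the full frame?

720 px

Subtracting 1 column gap of 20 leaves 300 for 2 columns, so c = 150 px.
Frame = 2·30 + 4·150 + 3·20 = 60 + 600 + 60 = 720 px.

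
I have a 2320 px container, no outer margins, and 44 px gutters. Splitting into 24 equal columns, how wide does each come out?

54.5 px

24c + 23·44 = 2320 → 24c = 1308 → c = 54.5 px.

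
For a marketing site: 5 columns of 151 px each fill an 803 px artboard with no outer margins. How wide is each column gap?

12 px

5 columns take 5·151 = 755 px; remaining 48 splits into 4 column gaps.
g = 48 / 4 = 12 px.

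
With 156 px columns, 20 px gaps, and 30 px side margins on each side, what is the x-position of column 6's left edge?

910 px

Each column+gutter stride is 176 px; 5 of them past the 30 px margin is 30 + 880 = 910 px.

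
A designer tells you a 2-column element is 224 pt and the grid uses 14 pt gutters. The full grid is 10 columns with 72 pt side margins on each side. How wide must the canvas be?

Subtracting 1 gutter of 14 leaves 210 for 2 columns, so c = 105 pt.
Canvas = 2·72 + 10·105 + 9·14 = 144 + 1050 + 126 = 1320 pt.

1320 pt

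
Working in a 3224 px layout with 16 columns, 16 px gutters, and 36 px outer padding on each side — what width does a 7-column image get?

Subtract both margins: 3224 − 2·36 = 3152 px.
3152 − 15·16 = 2912; ÷16 gives c = 182 px.
Span of 7: 7·182 + 6·16 = 1274 + 96 = 1370 px.

1370 px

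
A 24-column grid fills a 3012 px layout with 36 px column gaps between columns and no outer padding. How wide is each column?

91 px

24c + 23·36 = 3012 → 24c = 2184 → c = 91 px.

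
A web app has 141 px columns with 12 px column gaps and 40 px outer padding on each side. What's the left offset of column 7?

Column 7 starts at margin + 6·(column + gutter) = 40 + 6·153 = 958 px.

958 px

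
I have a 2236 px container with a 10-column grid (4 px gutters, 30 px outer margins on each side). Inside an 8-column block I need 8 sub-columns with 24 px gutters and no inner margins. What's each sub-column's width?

Take off 60 px of margins, leaving 2176 px.
10c + 9·4 = 2176 → 10c = 2140 → c = 214 px.
8 columns plus 7 gutters: 1712 + 28 = 1740 px.
8d + 7·24 = 1740 → 8d = 1572 → d = 196.5 px.

196.5 px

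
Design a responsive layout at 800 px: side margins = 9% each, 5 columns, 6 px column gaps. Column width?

Each margin = 9% of 800 = 72 px; content = 800 − 2·72 = 656 px.
Subtracting 4 column gaps of 6 leaves 632 for 5 columns, so c = 126.4 px.

126.4 px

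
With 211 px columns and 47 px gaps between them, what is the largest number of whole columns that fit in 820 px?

3 columns: 3·211 + 2·47 = 727 px ≤ 820.
4 columns: 985 px > 820. So 3.

3 columns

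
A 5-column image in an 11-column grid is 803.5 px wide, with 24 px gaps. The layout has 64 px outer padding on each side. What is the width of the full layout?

803.5 − 4·24 = 707.5; ÷5 gives c = 141.5 px.
Adding margins, columns and gutters: 128 + 1556.5 + 240 = 1924.5 px.

1924.5 px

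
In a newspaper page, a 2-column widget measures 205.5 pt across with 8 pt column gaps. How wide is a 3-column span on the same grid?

312.25 pt

205.5 − 1·8 = 197.5; ÷2 gives c = 98.75 pt.
Span of 3: 3·98.75 + 2·8 = 296.25 + 16 = 312.25 pt.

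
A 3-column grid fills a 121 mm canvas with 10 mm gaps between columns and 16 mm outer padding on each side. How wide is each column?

23 mm

Take off 32 mm of margins, leaving 89 mm.
3 columns + 2 gaps: 3c + 2·10 = 89.
3c = 89 − 20 = 69, so c = 23 mm.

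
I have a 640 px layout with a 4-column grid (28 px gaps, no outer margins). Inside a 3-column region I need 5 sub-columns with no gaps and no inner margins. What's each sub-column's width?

4 columns + 3 gaps: 4c + 3·28 = 640.
4c = 640 − 84 = 556, so c = 139 px.
3-column span = 3·139 + 2·28 = 473 px.
5d = 473 → d = 94.6 px.

94.6 px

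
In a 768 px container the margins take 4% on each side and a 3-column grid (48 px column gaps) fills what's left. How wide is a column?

203.52 px

Each margin = 4% of 768 = 30.72 px; content = 768 − 2·30.72 = 706.56 px.
3c + 2·48 = 706.56 → 3c = 610.56 → c = 203.52 px.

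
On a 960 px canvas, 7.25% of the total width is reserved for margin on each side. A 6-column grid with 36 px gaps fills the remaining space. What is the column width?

960 × (1 − 2·7.25%) = 960 × 85.5% = 820.8 px for the columns.
820.8 − 5·36 = 640.8; ÷6 gives c = 106.8 px.

106.8 px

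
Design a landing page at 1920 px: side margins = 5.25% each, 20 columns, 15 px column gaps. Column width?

Margins: 5.25% × 1920 = 100.8 px each, so content = 1920 − 201.6 = 1718.4 px.
1718.4 − 19·15 = 1433.4; ÷20 gives c = 71.67 px.

71.67 px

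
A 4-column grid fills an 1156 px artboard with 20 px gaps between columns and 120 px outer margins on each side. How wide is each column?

Inside the margins: 1156 − 240 = 916 px.
4 columns + 3 gaps: 4c + 3·20 = 916.
4c = 916 − 60 = 856, so c = 214 px.

214 px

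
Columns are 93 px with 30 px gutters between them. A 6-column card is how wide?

6-column span = 6·93 + 5·30 = 708 px.

708 px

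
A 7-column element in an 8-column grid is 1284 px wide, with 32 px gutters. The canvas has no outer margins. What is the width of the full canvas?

7c + 6·32 = 1284 → 7c = 1092 → c = 156 px.
Canvas = 8·156 + 7·32 = 1248 + 224 = 1472 px.

1472 px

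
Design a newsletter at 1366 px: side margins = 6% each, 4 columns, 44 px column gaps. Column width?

1366 × (1 − 2·6%) = 1366 × 88% = 1202.08 px for the columns.
4c + 3·44 = 1202.08 → 4c = 1070.08 → c = 267.52 px.

267.52 px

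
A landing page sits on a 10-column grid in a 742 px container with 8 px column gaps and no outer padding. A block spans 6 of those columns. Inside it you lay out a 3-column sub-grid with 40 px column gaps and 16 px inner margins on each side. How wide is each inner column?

Subtracting 9 column gaps of 8 leaves 670 for 10 columns, so c = 67 px.
Span of 6: 6·67 + 5·8 = 402 + 40 = 442 px.
Inner content = 442 − 2·16 = 410 px.
3 columns + 2 column gaps: 3d + 2·40 = 410.
3d = 410 − 80 = 330, so d = 110 px.

110 px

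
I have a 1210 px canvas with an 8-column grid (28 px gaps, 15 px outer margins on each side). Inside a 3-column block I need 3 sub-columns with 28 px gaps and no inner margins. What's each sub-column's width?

123 px

Inside the margins: 1210 − 30 = 1180 px.
8 columns + 7 gaps: 8c + 7·28 = 1180.
8c = 1180 − 196 = 984, so c = 123 px.
Span of 3: 3·123 + 2·28 = 369 + 56 = 425 px.
3d + 2·28 = 425 → 3d = 369 → d = 123 px.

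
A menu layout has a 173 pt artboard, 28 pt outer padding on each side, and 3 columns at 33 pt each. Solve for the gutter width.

9 pt

Inside the margins: 173 − 56 = 117 pt.
3·33 + 2g = 117 → 2g = 18 → g = 9 pt.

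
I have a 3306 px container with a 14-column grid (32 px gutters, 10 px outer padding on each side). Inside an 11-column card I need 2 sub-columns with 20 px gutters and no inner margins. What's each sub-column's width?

1277.5 px

Subtract both margins: 3306 − 2·10 = 3286 px.
14c + 13·32 = 3286 → 14c = 2870 → c = 205 px.
11-column span = 11·205 + 10·32 = 2575 px.
2 columns + 1 gutter: 2d + 1·20 = 2575.
2d = 2575 − 20 = 2555, so d = 1277.5 px.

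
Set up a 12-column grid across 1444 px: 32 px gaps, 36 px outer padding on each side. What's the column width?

85 px

Take off 72 px of margins, leaving 1372 px.
12 columns + 11 gaps: 12c + 11·32 = 1372.
12c = 1372 − 352 = 1020, so c = 85 px.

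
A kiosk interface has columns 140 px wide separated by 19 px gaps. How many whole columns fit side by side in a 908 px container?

5 columns

Each extra column adds 140 + 19 = 159 px.
(908 + 19) / 159 = 5.83, so 5 columns fit.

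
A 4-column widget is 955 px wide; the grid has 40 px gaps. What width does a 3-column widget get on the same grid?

706.25 px

4 columns + 3 gaps: 4c + 3·40 = 955.
4c = 955 − 120 = 835, so c = 208.75 px.
3 columns plus 2 gaps: 626.25 + 80 = 706.25 px.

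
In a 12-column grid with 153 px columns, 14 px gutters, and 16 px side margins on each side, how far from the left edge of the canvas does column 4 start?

Before column 4: the margin + 3 columns + 3 gutters.
Offset = 16 + 3·(153 + 14) = 16 + 501 = 517 px.

517 px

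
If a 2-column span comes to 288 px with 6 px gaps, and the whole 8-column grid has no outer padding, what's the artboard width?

1170 px

288 − 1·6 = 282; ÷2 gives c = 141 px.
Summing: 1128 + 42 = 1170 px.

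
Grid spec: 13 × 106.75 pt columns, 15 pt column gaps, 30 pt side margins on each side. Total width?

1627.75 pt

Total width: 2·30 + 13·106.75 + 12·15 = 1627.75 pt.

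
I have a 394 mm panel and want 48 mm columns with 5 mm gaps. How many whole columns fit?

7 columns

7 columns: 7·48 + 6·5 = 366 mm ≤ 394.
8 columns: 419 mm > 394. So 7.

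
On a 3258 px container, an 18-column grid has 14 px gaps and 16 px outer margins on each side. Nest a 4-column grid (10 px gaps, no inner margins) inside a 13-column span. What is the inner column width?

Outer content = 3258 − 2·16 = 3226 px.
Subtracting 17 gaps of 14 leaves 2988 for 18 columns, so c = 166 px.
Span of 13: 13·166 + 12·14 = 2158 + 168 = 2326 px.
2326 − 3·10 = 2296; ÷4 gives d = 574 px.

574 px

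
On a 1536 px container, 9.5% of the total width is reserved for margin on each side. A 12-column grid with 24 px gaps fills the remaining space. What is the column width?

1536 × (1 − 2·9.5%) = 1536 × 81% = 1244.16 px for the columns.
12 columns + 11 gaps: 12c + 11·24 = 1244.16.
12c = 1244.16 − 264 = 980.16, so c = 81.68 px.

81.68 px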